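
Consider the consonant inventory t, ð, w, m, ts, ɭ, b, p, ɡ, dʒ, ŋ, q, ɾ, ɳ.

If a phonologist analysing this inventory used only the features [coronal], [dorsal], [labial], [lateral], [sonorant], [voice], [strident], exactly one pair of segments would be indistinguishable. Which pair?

/ɳ/ (retroflex nasal) and /ɾ/ (alveolar tap) are both [+coronal], [−dorsal], [−labial], [−lateral], [+sonorant], [+voice], [−strident], so none of the listed features separates them. (They do differ in [nasal] and [anterior], which are not among the given features.) Every other pair in the inventory differs on at least one listed feature.

ɳ, ɾ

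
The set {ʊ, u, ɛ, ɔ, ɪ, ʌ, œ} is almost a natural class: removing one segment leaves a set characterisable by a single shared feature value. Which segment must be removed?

u

The remaining segments after removing /u/ share [-tense]; /u/ (high back rounded tense vowel) is [+tense]. For every other candidate removal, the leftover set fails to share any single feature value that the removed segment lacks.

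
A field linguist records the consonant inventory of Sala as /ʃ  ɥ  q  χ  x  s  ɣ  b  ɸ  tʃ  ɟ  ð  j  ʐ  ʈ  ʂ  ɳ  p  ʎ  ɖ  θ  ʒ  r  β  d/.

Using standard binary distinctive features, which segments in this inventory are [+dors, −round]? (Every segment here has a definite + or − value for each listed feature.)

Checking each segment against [+dorsal], [−round]: /q/ (voiceless uvular stop), /χ/ (voiceless uvular fricative), /x/ (voiceless velar fricative), /ɣ/ (voiced velar fricative), /ɟ/ (voiced palatal stop), /j/ (palatal glide), among others, satisfy every feature; every other segment in the inventory fails at least one.

q, χ, x, ɣ, ɟ, j, ʎ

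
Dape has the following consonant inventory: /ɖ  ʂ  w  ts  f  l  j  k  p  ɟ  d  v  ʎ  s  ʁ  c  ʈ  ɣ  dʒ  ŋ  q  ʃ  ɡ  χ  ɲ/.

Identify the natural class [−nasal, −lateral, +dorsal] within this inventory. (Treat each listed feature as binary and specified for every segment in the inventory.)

w, j, k, ɟ, ʁ, c, ɣ, q, ɡ, χ

Checking each segment against [−nasal], [−lateral], [+dorsal]: /w/ (labial-velar glide), /j/ (palatal glide), /k/ (voiceless velar stop), /ɟ/ (voiced palatal stop), /ʁ/ (voiced uvular fricative), /c/ (voiceless palatal stop), among others, satisfy every feature; every other segment in the inventory fails at least one.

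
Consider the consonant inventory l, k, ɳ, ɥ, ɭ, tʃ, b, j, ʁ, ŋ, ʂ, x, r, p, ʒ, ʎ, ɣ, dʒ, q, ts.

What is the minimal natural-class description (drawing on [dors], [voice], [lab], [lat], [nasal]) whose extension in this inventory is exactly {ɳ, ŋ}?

[+nasal]

/ɳ, ŋ/ are exactly the [+nasal] segments in the inventory, so a single feature suffices.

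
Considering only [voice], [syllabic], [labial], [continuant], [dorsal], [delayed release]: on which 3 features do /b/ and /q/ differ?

/b/ (voiced bilabial stop) and /q/ (voiceless uvular stop) agree on [−syllabic], [−continuant], [−delayed release]. They differ on [voice] (/b/ [+], /q/ [−]), [labial] (/b/ [+], /q/ [−]), [dorsal] (/b/ [−], /q/ [+]).

[voice], [labial], [dorsal]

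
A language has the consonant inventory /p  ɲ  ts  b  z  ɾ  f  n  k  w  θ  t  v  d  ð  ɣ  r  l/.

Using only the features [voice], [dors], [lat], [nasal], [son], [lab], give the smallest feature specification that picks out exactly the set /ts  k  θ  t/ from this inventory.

The class [−voice], [−labial] has exactly /ts, k, θ, t/ as its extension in this inventory. No smaller conjunction from the listed features achieves this: [−labial] alone would also admit /ɲ, z, ɾ, n, …/; [−voice] alone would also admit /p, f/; and checking the remaining single features turns up none with this extension.

[−voice, −lab]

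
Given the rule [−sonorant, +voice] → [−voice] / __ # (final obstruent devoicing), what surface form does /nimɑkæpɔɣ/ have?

The only segment in the rule's environment that also matches [−sonorant, +voice] is /ɣ/. Applying [−voice] turns the voiced velar fricative into /x/ (voiceless velar fricative), giving [nimɑkæpɔx].

[nimɑkæpɔx]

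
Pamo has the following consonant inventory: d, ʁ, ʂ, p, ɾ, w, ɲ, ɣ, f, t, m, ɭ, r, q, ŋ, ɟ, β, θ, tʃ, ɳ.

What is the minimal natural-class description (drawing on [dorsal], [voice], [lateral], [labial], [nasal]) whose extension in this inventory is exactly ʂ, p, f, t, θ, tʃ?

[-voice, -dorsal]

/ʂ, p, f, t, θ, tʃ/ are all [-voice], [-dorsal], and no other segment in the inventory matches both values. Dropping any one of them over-generates: [-dorsal] alone would also admit /d, ɾ, m, ɭ, …/; [-voice] alone would also admit /q/. No other single listed feature picks out exactly this set either, so fewer than two features will not do.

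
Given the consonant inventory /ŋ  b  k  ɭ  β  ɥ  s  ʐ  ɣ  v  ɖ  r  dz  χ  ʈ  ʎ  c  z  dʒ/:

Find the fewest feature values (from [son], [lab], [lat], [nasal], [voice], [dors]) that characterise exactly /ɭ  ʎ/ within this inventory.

[+lat]

/ɭ, ʎ/ are exactly the [+lateral] segments in the inventory, so a single feature suffices.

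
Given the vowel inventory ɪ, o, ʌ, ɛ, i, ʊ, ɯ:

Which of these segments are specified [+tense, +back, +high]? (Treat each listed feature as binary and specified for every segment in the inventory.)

ɯ

First, the [+tense] segments are /o, i, ɯ/.
Intersecting with [+back] gives /o, ɯ/.
Then [+high] leaves /ɯ/.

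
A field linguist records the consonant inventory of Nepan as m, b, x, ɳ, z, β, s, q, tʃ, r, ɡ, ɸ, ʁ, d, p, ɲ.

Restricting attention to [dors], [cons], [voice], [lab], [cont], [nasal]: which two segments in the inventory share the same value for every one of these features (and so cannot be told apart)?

/z/ (voiced alveolar fricative) and /r/ (alveolar trill) are both [−dorsal], [+consonantal], [+voice], [−labial], [+continuant], [−nasal], so none of the listed features separates them. (They do differ in [sonorant] and [strident], which are not among the given features.) Every other pair in the inventory differs on at least one listed feature.

z, r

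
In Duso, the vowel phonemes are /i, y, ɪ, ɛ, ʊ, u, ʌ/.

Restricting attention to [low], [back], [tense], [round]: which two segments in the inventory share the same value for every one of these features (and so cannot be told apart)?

ɪ, ɛ

Both /ɪ/ and /ɛ/ are [−low], [−back], [−tense], [−round]. Since the list omits [high] — which does distinguish the high front unrounded lax vowel from the mid front unrounded lax vowel — this pair collapses; all other pairs remain distinct.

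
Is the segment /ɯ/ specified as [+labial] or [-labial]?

/ɯ/ is the high back unrounded vowel, hence [-labial].

[-labial]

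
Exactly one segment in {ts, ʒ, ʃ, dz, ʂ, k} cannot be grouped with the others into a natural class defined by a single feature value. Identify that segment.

/ts, ʂ, dz, ʃ, ʒ/ are all [-dorsal], but /k/ (voiceless velar stop) is [+dorsal]. No other single segment can be removed to leave a set sharing one feature value that the removed segment lacks, so /k/ is the odd one out.

k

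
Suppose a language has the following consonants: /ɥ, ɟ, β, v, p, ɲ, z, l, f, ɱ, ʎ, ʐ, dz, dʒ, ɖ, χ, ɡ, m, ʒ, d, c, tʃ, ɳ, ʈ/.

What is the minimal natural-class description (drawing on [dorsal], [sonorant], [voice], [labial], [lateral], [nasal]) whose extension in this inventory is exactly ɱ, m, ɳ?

[+nasal, -dorsal]

/ɱ, m, ɳ/ are all [+nasal], [-dorsal], and no other segment in the inventory matches both values. Dropping any one of them over-generates: [-dorsal] alone would also admit /β, v, p, z, …/; [+nasal] alone would also admit /ɲ/. No other single listed feature picks out exactly this set either, so fewer than two features will not do.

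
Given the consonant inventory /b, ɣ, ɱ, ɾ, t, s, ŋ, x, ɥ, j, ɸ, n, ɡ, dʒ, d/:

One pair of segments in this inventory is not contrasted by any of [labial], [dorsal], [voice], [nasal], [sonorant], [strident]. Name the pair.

ɡ, ɣ

Both /ɡ/ and /ɣ/ are [-labial], [+dorsal], [+voice], [-nasal], [-sonorant], [-strident]. Since the list omits [continuant] — which does distinguish the voiced velar stop from the voiced velar fricative — this pair collapses; all other pairs remain distinct.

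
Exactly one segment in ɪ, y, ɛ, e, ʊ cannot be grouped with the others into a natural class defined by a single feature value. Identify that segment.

/y, ɛ, ɪ, e/ are all [-back], but /ʊ/ (high back rounded lax vowel) is [+back]. No other single segment can be removed to leave a set sharing one feature value that the removed segment lacks, so /ʊ/ is the odd one out.

ʊ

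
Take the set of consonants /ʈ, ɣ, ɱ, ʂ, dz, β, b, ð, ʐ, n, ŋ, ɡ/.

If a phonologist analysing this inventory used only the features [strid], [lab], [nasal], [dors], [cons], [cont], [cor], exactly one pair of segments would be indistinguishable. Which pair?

/ʐ/ (voiced retroflex fricative) and /ʂ/ (voiceless retroflex fricative) are both [+strident], [−labial], [−nasal], [−dorsal], [+consonantal], [+continuant], [+coronal], so none of the listed features separates them. (They do differ in [voice], which is not among the given features.) Every other pair in the inventory differs on at least one listed feature.

ʐ, ʂ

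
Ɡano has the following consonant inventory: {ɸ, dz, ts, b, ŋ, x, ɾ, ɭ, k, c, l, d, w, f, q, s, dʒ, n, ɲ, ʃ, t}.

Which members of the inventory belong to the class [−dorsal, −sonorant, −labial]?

dz, ts, d, s, dʒ, ʃ, t

Among the inventory, the [−dorsal] segments are /ɸ, dz, ts, b, ɾ, ɭ, l, d, f, s, dʒ, n, ʃ, t/.
Among these, [−sonorant] gives /ɸ, dz, ts, b, d, f, s, dʒ, ʃ, t/.
Among these, [−labial] leaves /dz, ts, d, s, dʒ, ʃ, t/.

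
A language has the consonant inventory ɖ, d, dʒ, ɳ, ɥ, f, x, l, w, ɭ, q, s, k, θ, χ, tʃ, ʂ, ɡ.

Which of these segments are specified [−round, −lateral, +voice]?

ɖ, d, dʒ, ɳ, ɡ

Checking each segment against [−round], [−lateral], [+voice]: /ɖ/ (voiced retroflex stop), /d/ (voiced alveolar stop), /dʒ/ (voiced postalveolar affricate), /ɳ/ (retroflex nasal), /ɡ/ (voiced velar stop) satisfy every feature; every other segment in the inventory fails at least one.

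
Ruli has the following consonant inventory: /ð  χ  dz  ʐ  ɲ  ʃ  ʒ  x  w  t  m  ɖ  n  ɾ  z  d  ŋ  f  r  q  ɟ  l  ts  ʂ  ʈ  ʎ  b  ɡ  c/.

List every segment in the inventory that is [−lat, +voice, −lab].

The [−lateral] segments are /ð, χ, dz, ʐ, ɲ, ʃ, ʒ, x, w, t, m, ɖ, n, ɾ, z, d, ŋ, f, r, q, ɟ, ts, ʂ, ʈ, b, ɡ, c/.
Of those, [+voice] gives /ð, dz, ʐ, ɲ, ʒ, w, m, ɖ, n, ɾ, z, d, ŋ, r, ɟ, b, ɡ/.
Within that set, [−labial] leaves /ð, dz, ʐ, ɲ, ʒ, ɖ, n, ɾ, z, d, ŋ, r, ɟ, ɡ/.

ð, dz, ʐ, ɲ, ʒ, ɖ, n, ɾ, z, d, ŋ, r, ɟ, ɡ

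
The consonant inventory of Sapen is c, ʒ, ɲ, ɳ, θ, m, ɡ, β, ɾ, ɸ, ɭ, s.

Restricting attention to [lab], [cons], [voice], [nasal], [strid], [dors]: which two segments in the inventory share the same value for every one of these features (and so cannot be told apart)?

On the given features, /ɭ/ and /ɾ/ have an identical profile: [−labial], [+consonantal], [+voice], [−nasal], [−strident], [−dorsal]. No other two segments in the inventory coincide on all 6 features. (They do differ in [lateral] and [anterior], which are not among the given features.)

ɭ, ɾ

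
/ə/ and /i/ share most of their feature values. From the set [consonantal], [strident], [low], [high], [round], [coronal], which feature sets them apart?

/ə/ (mid central vowel (schwa)) and /i/ (high front unrounded tense vowel) agree on [-consonantal], [-strident], [-low], [-round], [-coronal]. They differ on [high] (/ə/ [-], /i/ [+]).

[high]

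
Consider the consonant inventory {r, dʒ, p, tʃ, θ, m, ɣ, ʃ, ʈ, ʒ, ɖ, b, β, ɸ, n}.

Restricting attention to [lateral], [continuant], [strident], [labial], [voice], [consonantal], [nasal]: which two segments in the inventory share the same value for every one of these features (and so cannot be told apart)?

r, ɣ

On the given features, /r/ and /ɣ/ have an identical profile: [-lateral], [+continuant], [-strident], [-labial], [+voice], [+consonantal], [-nasal]. No other two segments in the inventory coincide on all 7 features. (They do differ in [sonorant], [coronal] and [dorsal], which are not among the given features.)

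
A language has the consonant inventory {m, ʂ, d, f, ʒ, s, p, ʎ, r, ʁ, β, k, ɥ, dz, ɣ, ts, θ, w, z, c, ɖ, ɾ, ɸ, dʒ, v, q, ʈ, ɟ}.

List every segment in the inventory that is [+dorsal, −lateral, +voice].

ʁ, ɥ, ɣ, w, ɟ

Among the inventory, the [+dorsal] segments are /ʎ, ʁ, k, ɥ, ɣ, w, c, q, ɟ/.
Among these, [−lateral] gives /ʁ, k, ɥ, ɣ, w, c, q, ɟ/.
Intersecting with [+voice] leaves /ʁ, ɥ, ɣ, w, ɟ/.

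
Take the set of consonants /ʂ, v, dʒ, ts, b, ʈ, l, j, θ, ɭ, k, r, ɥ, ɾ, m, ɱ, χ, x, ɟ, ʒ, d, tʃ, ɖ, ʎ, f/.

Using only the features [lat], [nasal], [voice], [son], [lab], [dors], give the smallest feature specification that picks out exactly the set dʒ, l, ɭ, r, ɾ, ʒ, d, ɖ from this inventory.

The class [+voice], [−labial], [−dorsal] has exactly /dʒ, l, ɭ, r, ɾ, ʒ, d, ɖ/ as its extension in this inventory. No smaller conjunction from the listed features achieves this: [−labial, −dorsal] alone would also admit /ʂ, ts, ʈ, θ, …/; [+voice, −dorsal] alone would also admit /v, b, m, ɱ/; [+voice, −labial] alone would also admit /j, ɟ, ʎ/; and checking the remaining two-feature bundles turns up none with this extension.

[+voice, −lab, −dors]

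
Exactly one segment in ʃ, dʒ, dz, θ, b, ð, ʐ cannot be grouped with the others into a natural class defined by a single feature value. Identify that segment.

b

/ʐ, dʒ, dz, ð, θ, ʃ/ are all [+coronal], but /b/ (voiced bilabial stop) is [-coronal]. No other single segment can be removed to leave a set sharing one feature value that the removed segment lacks, so /b/ is the odd one out.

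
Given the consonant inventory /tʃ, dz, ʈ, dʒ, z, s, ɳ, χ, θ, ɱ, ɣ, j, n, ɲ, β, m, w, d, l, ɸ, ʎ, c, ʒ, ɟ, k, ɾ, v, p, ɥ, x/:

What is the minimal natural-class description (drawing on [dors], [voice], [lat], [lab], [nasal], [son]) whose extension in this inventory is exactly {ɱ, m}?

[+nasal, +lab]

/ɱ, m/ are all [+nasal], [+labial], and no other segment in the inventory matches both values. Dropping any one of them over-generates: [+labial] alone would also admit /β, w, ɸ, v, …/; [+nasal] alone would also admit /ɳ, n, ɲ/. No other single listed feature picks out exactly this set either, so fewer than two features will not do.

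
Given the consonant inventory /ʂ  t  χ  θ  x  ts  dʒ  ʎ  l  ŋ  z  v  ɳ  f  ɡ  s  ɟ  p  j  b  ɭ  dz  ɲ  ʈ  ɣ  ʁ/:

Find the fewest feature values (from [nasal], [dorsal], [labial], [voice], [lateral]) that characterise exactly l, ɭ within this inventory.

[+lateral, −dorsal]

Every target segment is [+lateral], [−dorsal]; each remaining inventory member fails at least one of these. Each conjunct is needed — [−dorsal] alone would also admit /ʂ, t, θ, ts, …/; [+lateral] alone would also admit /ʎ/ — and no other single listed feature has exactly this extension, so two is the minimum.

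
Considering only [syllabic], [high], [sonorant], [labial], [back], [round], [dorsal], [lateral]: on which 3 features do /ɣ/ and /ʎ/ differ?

/ɣ/ (voiced velar fricative) and /ʎ/ (palatal lateral approximant) agree on [−syllabic], [+high], [−labial], [−round], [+dorsal]. They differ on [sonorant] (/ɣ/ [−], /ʎ/ [+]), [lateral] (/ɣ/ [−], /ʎ/ [+]), [back] (/ɣ/ [+], /ʎ/ [−]).

[sonorant], [lateral], [back]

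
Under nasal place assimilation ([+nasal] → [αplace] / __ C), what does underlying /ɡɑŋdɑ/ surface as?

The only nasal preceding a consonant is /ŋ/ before /d/. /d/ is [+coronal], so /ŋ/ → /n/, giving [ɡɑndɑ].

[ɡɑndɑ]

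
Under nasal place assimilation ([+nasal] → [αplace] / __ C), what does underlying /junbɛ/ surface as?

[jumbɛ]

/n/ sits before the [+labial] consonant /b/, so it takes on [+labial] and surfaces as /m/. The rest of the form is unaffected: [jumbɛ].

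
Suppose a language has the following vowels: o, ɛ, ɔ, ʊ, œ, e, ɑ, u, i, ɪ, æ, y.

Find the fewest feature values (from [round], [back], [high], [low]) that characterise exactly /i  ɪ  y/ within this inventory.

[+high, −back]

/i, ɪ, y/ are all [+high], [−back], and no other segment in the inventory matches both values. Dropping any one of them over-generates: [−back] alone would also admit /ɛ, œ, e, æ/; [+high] alone would also admit /ʊ, u/. No other single listed feature picks out exactly this set either, so fewer than two features will not do.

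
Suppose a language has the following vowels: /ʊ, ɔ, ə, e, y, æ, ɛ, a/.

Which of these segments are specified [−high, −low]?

ɔ, ə, e, ɛ

The [−high] segments are /ɔ, ə, e, æ, ɛ, a/.
Of those, [−low] leaves /ɔ, ə, e, ɛ/.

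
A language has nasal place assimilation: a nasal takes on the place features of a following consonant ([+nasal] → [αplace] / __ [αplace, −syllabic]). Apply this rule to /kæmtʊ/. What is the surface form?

[kæntʊ]

/m/ sits before the [+coronal] consonant /t/, so it takes on [+coronal] and surfaces as /n/. The rest of the form is unaffected: [kæntʊ].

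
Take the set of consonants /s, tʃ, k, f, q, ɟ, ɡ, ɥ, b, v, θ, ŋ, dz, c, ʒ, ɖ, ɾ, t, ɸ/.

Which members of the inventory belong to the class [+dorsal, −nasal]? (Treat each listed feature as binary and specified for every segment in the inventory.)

k, q, ɟ, ɡ, ɥ, c

Eliminate segments failing any feature: /s, tʃ, f, b, v, θ, dz, ʒ, ɖ, ɾ, t, ɸ/ are [−dorsal]; /ŋ/ is [+nasal]. The remaining /k, q, ɟ, ɡ, ɥ, c/ satisfy [+dorsal], [−nasal].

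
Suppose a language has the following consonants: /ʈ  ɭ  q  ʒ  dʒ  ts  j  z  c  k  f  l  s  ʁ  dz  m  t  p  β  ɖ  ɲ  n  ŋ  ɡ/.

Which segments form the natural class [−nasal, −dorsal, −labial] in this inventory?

Checking each segment against [−nasal], [−dorsal], [−labial]: /ʈ/ (voiceless retroflex stop), /ɭ/ (retroflex lateral approximant), /ʒ/ (voiced postalveolar fricative), /dʒ/ (voiced postalveolar affricate), /ts/ (voiceless alveolar affricate), /z/ (voiced alveolar fricative), among others, satisfy every feature; every other segment in the inventory fails at least one.

ʈ, ɭ, ʒ, dʒ, ts, z, l, s, dz, t, ɖ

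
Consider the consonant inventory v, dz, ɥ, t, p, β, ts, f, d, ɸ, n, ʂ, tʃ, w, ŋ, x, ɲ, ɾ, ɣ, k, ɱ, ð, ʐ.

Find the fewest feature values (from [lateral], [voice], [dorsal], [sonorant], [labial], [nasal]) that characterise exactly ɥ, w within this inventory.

Every target segment is [+labial], [+dorsal]; each remaining inventory member fails at least one of these. Each conjunct is needed — [+dorsal] alone would also admit /ŋ, x, ɲ, ɣ, …/; [+labial] alone would also admit /v, p, β, f, …/ — and no other single listed feature has exactly this extension, so two is the minimum.

[+labial, +dorsal]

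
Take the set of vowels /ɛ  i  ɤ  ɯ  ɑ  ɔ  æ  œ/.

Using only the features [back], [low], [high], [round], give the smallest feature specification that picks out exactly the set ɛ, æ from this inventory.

/ɛ, æ/ are all [−high], [−back], [−round], and no other segment in the inventory matches all three values. Dropping any one of them over-generates: [−back, −round] alone would also admit /i/; [−high, −round] alone would also admit /ɤ, ɑ/; [−high, −back] alone would also admit /œ/. No other combination of two listed features picks out exactly this set either, so fewer than three features will not do.

[−high, −back, −round]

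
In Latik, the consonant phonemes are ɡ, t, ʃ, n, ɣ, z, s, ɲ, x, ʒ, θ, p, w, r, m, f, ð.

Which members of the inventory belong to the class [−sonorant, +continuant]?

ʃ, ɣ, z, s, x, ʒ, θ, f, ð

Eliminate segments failing any feature: /ɡ, t, p/ are [−continuant]; /n, ɲ, w, r, m/ are [+sonorant]. The remaining /ʃ, ɣ, z, s, x, ʒ, θ, f, ð/ satisfy [−sonorant], [+continuant].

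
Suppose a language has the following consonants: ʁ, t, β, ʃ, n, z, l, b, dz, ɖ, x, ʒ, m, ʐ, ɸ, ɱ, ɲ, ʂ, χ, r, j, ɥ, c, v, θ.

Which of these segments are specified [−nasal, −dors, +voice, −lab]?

z, l, dz, ɖ, ʒ, ʐ, r

Among the inventory, the [−nasal] segments are /ʁ, t, β, ʃ, z, l, b, dz, ɖ, x, ʒ, ʐ, ɸ, ʂ, χ, r, j, ɥ, c, v, θ/.
Among these, [−dorsal] gives /t, β, ʃ, z, l, b, dz, ɖ, ʒ, ʐ, ɸ, ʂ, r, v, θ/.
Within that set, [+voice] gives /β, z, l, b, dz, ɖ, ʒ, ʐ, r, v/.
Then [−labial] leaves /z, l, dz, ɖ, ʒ, ʐ, r/.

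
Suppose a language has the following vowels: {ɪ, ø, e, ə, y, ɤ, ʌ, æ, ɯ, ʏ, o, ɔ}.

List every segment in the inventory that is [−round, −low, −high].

e, ə, ɤ, ʌ

Eliminate segments failing any feature: /ɪ, ɯ/ are [+high]; /ø, y, ʏ, o, ɔ/ are [+round]; /æ/ is [+low]. The remaining /e, ə, ɤ, ʌ/ satisfy [−round], [−low], [−high].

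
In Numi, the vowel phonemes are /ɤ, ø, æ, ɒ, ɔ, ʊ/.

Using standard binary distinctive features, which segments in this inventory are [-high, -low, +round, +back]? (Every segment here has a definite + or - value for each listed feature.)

Eliminate segments failing any feature: /ɤ/ is [-round]; /ø/ is [-back]; /æ, ɒ/ are [+low]; /ʊ/ is [+high]. The remaining /ɔ/ satisfy [-high], [-low], [+round], [+back].

ɔ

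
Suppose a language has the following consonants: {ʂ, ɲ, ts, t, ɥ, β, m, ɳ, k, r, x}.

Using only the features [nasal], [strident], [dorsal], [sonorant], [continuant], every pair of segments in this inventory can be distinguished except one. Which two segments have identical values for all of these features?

Both /ɳ/ and /m/ are [+nasal], [-strident], [-dorsal], [+sonorant], [-continuant]. Since the list omits [labial] and [coronal] — which do distinguish the retroflex nasal from the bilabial nasal — this pair collapses; all other pairs remain distinct.

ɳ, m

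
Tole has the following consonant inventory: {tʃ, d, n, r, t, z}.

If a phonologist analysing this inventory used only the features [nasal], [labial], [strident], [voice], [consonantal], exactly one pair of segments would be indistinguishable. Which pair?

/r/ (alveolar trill) and /d/ (voiced alveolar stop) are both [-nasal], [-labial], [-strident], [+voice], [+consonantal], so none of the listed features separates them. (They do differ in [sonorant] and [continuant], which are not among the given features.) Every other pair in the inventory differs on at least one listed feature.

r, d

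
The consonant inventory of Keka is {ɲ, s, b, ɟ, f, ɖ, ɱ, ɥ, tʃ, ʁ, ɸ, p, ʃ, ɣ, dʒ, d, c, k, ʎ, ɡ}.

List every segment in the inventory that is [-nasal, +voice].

Checking each segment against [-nasal], [+voice]: /b/ (voiced bilabial stop), /ɟ/ (voiced palatal stop), /ɖ/ (voiced retroflex stop), /ɥ/ (labial-palatal glide), /ʁ/ (voiced uvular fricative), /ɣ/ (voiced velar fricative), among others, satisfy every feature; every other segment in the inventory fails at least one.

b, ɟ, ɖ, ɥ, ʁ, ɣ, dʒ, d, ʎ, ɡ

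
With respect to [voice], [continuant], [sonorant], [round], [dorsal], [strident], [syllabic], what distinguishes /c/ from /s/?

[continuant], [strident], [dorsal]

The two segments share [−voice], [−sonorant], [−round], [−syllabic]. The only features from the list on which they differ: /c/ is [−continuant] while /s/ is [+continuant]; /c/ is [−strident] while /s/ is [+strident]; /c/ is [+dorsal] while /s/ is [−dorsal].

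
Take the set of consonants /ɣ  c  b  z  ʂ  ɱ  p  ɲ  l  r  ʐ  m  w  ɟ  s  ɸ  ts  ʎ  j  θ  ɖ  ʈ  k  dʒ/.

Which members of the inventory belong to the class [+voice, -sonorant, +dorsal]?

ɣ, ɟ

Among the inventory, the [+voice] segments are /ɣ, b, z, ɱ, ɲ, l, r, ʐ, m, w, ɟ, ʎ, j, ɖ, dʒ/.
Intersecting with [-sonorant] gives /ɣ, b, z, ʐ, ɟ, ɖ, dʒ/.
Intersecting with [+dorsal] leaves /ɣ, ɟ/.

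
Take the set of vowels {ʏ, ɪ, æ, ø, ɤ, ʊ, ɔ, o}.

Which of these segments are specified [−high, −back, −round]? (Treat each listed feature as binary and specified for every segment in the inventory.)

æ

Eliminate segments failing any feature: /ʏ, ɪ, ʊ/ are [+high]; /ø/ is [+round]; /ɤ, ɔ, o/ are [+back]. The remaining /æ/ satisfy [−high], [−back], [−round].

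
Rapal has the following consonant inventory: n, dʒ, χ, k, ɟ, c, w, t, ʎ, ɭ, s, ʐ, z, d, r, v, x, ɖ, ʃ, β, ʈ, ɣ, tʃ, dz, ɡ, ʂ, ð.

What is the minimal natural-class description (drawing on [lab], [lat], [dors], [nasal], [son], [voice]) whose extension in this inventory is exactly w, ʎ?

/w, ʎ/ are all [+sonorant], [+dorsal], and no other segment in the inventory matches both values. Dropping any one of them over-generates: [+dorsal] alone would also admit /χ, k, ɟ, c, …/; [+sonorant] alone would also admit /n, ɭ, r/. No other single listed feature picks out exactly this set either, so fewer than two features will not do.

[+son, +dors]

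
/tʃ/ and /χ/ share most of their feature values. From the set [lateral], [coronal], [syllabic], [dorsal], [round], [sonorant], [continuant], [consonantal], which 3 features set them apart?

[continuant], [coronal], [dorsal]

The two segments share [−lateral], [−syllabic], [−round], [−sonorant], [+consonantal]. The only features from the list on which they differ: /tʃ/ is [−continuant] while /χ/ is [+continuant]; /tʃ/ is [+coronal] while /χ/ is [−coronal]; /tʃ/ is [−dorsal] while /χ/ is [+dorsal].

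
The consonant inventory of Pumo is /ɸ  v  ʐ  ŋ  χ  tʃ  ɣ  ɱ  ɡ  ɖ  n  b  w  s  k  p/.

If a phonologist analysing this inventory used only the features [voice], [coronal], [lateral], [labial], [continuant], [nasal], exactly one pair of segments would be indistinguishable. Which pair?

/v/ (voiced labiodental fricative) and /w/ (labial-velar glide) are both [+voice], [-coronal], [-lateral], [+labial], [+continuant], [-nasal], so none of the listed features separates them. (They do differ in [sonorant], [round] and [dorsal], which are not among the given features.) Every other pair in the inventory differs on at least one listed feature.

v, w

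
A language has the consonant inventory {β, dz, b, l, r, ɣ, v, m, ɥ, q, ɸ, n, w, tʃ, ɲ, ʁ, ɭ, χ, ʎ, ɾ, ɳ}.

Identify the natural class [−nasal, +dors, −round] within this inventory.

Eliminate segments failing any feature: /β, dz, b, l, r, v, ɸ, tʃ, ɭ, ɾ/ are [−dorsal]; /m, n, ɲ, ɳ/ are [+nasal]; /ɥ, w/ are [+round]. The remaining /ɣ, q, ʁ, χ, ʎ/ satisfy [−nasal], [+dorsal], [−round].

ɣ, q, ʁ, χ, ʎ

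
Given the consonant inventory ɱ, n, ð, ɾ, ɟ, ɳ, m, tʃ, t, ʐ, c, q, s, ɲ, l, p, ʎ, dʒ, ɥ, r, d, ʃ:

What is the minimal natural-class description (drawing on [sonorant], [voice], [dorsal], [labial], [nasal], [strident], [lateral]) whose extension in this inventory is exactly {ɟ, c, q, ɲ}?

/ɟ, c, q, ɲ/ are all [-lateral], [-labial], [+dorsal], and no other segment in the inventory matches all three values. Dropping any one of them over-generates: [-labial, +dorsal] alone would also admit /ʎ/; [-lateral, +dorsal] alone would also admit /ɥ/; [-lateral, -labial] alone would also admit /n, ð, ɾ, ɳ, …/. No other combination of two listed features picks out exactly this set either, so fewer than three features will not do.

[-lateral, -labial, +dorsal]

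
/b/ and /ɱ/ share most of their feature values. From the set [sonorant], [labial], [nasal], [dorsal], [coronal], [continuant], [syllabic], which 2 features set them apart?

[sonorant], [nasal]

The two segments share [+labial], [-dorsal], [-coronal], [-continuant], [-syllabic]. The only features from the list on which they differ: /b/ is [-sonorant] while /ɱ/ is [+sonorant]; /b/ is [-nasal] while /ɱ/ is [+nasal].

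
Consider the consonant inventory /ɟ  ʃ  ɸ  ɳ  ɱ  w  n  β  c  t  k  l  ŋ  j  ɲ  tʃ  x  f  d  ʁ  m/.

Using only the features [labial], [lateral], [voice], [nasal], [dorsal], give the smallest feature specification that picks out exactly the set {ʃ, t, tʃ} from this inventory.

Every target segment is [-voice], [-labial], [-dorsal]; each remaining inventory member fails at least one of these. Each conjunct is needed — [-labial, -dorsal] alone would also admit /ɳ, n, l, d/; [-voice, -dorsal] alone would also admit /ɸ, f/; [-voice, -labial] alone would also admit /c, k, x/ — and no other combination of two listed features has exactly this extension, so three is the minimum.

[-voice, -labial, -dorsal]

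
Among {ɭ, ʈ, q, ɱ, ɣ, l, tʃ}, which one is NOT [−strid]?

tʃ

/ɭ, q, l, ɱ, ʈ, ɣ/ are all [−strident]; /tʃ/ (voiceless postalveolar affricate) is [+strident].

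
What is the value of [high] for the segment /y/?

[+high]

/y/ is the high front rounded tense vowel. The feature [high] marks segments produced with the tongue body raised; /y/ has this property, so it is [+high].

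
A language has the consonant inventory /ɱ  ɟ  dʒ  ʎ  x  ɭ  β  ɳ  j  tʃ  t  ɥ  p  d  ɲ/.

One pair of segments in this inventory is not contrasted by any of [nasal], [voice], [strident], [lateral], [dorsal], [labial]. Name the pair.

On the given features, /ɟ/ and /j/ have an identical profile: [−nasal], [+voice], [−strident], [−lateral], [+dorsal], [−labial]. No other two segments in the inventory coincide on all 6 features. (They do differ in [sonorant] and [continuant], which are not among the given features.)

ɟ, j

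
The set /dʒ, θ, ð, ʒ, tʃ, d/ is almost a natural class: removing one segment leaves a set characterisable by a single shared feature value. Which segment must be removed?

/ʒ, tʃ, θ, dʒ, ð/ are all [+distributed], but /d/ (voiced alveolar stop) is [−distributed]. No other single segment can be removed to leave a set sharing one feature value that the removed segment lacks, so /d/ is the odd one out.

d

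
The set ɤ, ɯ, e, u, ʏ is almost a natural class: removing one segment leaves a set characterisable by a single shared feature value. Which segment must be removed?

The remaining segments after removing /ʏ/ share [+tense]; /ʏ/ (high front rounded lax vowel) is [−tense]. For every other candidate removal, the leftover set fails to share any single feature value that the removed segment lacks.

ʏ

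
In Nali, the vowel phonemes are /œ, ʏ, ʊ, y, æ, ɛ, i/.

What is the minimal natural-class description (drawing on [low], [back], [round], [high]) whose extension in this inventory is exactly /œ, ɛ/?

The class [−high], [−low] has exactly /œ, ɛ/ as its extension in this inventory. No smaller conjunction from the listed features achieves this: [−low] alone would also admit /ʏ, ʊ, y, i/; [−high] alone would also admit /æ/; and checking the remaining single features turns up none with this extension.

[−high, −low]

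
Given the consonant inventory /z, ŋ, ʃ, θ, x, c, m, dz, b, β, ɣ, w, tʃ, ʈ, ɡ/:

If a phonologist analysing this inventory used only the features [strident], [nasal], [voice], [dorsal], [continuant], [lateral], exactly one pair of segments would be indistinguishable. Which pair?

w, ɣ

/w/ (labial-velar glide) and /ɣ/ (voiced velar fricative) are both [−strident], [−nasal], [+voice], [+dorsal], [+continuant], [−lateral], so none of the listed features separates them. (They do differ in [sonorant], [labial] and [round], which are not among the given features.) Every other pair in the inventory differs on at least one listed feature.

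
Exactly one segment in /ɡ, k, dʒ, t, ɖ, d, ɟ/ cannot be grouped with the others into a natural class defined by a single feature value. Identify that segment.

dʒ

The remaining segments after removing /dʒ/ share [−delayed release]; /dʒ/ (voiced postalveolar affricate) is [+delayed release]. For every other candidate removal, the leftover set fails to share any single feature value that the removed segment lacks.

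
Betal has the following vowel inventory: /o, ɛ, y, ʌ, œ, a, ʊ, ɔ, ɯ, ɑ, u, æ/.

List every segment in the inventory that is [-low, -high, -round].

ɛ, ʌ

The [-low] segments are /o, ɛ, y, ʌ, œ, ʊ, ɔ, ɯ, u/.
Of those, [-high] gives /o, ɛ, ʌ, œ, ɔ/.
Then [-round] leaves /ɛ, ʌ/.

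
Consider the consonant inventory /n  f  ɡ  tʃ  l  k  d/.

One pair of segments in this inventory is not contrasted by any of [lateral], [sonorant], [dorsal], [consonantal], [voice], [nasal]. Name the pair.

tʃ, f

/tʃ/ (voiceless postalveolar affricate) and /f/ (voiceless labiodental fricative) are both [-lateral], [-sonorant], [-dorsal], [+consonantal], [-voice], [-nasal], so none of the listed features separates them. (They do differ in [continuant], [labial] and [coronal], which are not among the given features.) Every other pair in the inventory differs on at least one listed feature.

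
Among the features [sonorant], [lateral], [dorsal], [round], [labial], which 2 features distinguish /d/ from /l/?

The two segments share [−dorsal], [−round], [−labial]. The only features from the list on which they differ: /d/ is [−sonorant] while /l/ is [+sonorant]; /d/ is [−lateral] while /l/ is [+lateral].

[sonorant], [lateral]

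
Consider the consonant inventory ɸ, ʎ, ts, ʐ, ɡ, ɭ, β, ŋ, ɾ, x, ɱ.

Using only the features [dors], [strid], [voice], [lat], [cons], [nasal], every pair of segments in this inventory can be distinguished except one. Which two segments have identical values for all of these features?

On the given features, /β/ and /ɾ/ have an identical profile: [−dorsal], [−strident], [+voice], [−lateral], [+consonantal], [−nasal]. No other two segments in the inventory coincide on all 6 features. (They do differ in [sonorant], [labial] and [coronal], which are not among the given features.)

β, ɾ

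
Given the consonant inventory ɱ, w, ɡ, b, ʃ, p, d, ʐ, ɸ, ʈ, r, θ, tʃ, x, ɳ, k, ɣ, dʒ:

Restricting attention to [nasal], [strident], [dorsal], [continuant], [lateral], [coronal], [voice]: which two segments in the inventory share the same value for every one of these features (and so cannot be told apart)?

/w/ (labial-velar glide) and /ɣ/ (voiced velar fricative) are both [-nasal], [-strident], [+dorsal], [+continuant], [-lateral], [-coronal], [+voice], so none of the listed features separates them. (They do differ in [sonorant], [labial] and [round], which are not among the given features.) Every other pair in the inventory differs on at least one listed feature.

w, ɣ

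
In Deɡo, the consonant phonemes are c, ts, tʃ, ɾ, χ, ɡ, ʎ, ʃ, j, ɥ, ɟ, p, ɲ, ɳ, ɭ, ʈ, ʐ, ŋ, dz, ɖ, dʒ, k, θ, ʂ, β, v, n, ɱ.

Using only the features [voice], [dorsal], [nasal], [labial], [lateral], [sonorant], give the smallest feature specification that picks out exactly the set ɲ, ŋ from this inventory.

[+nasal, +dorsal]

The class [+nasal], [+dorsal] has exactly /ɲ, ŋ/ as its extension in this inventory. No smaller conjunction from the listed features achieves this: [+dorsal] alone would also admit /c, χ, ɡ, ʎ, …/; [+nasal] alone would also admit /ɳ, n, ɱ/; and checking the remaining single features turns up none with this extension.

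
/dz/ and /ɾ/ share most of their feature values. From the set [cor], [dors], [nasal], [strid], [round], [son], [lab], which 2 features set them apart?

[sonorant], [strident]

/dz/ (voiced alveolar affricate) and /ɾ/ (alveolar tap) agree on [+coronal], [-dorsal], [-nasal], [-round], [-labial]. They differ on [sonorant] (/dz/ [-], /ɾ/ [+]), [strident] (/dz/ [+], /ɾ/ [-]).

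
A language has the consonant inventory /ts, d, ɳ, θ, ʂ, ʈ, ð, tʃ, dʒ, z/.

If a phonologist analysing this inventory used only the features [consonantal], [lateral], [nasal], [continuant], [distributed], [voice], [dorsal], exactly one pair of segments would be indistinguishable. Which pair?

ts, ʈ

On the given features, /ts/ and /ʈ/ have an identical profile: [+consonantal], [-lateral], [-nasal], [-continuant], [-distributed], [-voice], [-dorsal]. No other two segments in the inventory coincide on all 7 features. (They do differ in [strident], [delayed release] and [anterior], which are not among the given features.)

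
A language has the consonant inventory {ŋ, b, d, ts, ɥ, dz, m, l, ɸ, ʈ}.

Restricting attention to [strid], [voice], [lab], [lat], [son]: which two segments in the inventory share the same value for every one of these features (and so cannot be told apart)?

m, ɥ

On the given features, /m/ and /ɥ/ have an identical profile: [-strident], [+voice], [+labial], [-lateral], [+sonorant]. No other two segments in the inventory coincide on all 5 features. (They do differ in [nasal], [continuant], [round] and [dorsal], which are not among the given features.)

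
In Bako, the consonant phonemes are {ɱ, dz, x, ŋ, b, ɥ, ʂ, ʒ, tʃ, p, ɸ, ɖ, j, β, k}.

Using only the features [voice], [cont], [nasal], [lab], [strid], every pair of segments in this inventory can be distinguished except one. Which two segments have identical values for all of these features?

β, ɥ

Both /β/ and /ɥ/ are [+voice], [+continuant], [-nasal], [+labial], [-strident]. Since the list omits [sonorant], [round] and [dorsal] — which do distinguish the voiced bilabial fricative from the labial-palatal glide — this pair collapses; all other pairs remain distinct.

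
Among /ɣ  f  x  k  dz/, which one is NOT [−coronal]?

Every segment except /dz/ is [−coronal]. /dz/ (voiced alveolar affricate) is [+coronal], so it is the exception.

dz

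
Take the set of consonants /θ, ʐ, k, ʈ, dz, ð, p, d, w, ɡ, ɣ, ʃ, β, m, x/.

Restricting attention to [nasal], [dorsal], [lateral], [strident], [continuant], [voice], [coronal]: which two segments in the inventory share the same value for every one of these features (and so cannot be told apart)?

On the given features, /ɣ/ and /w/ have an identical profile: [-nasal], [+dorsal], [-lateral], [-strident], [+continuant], [+voice], [-coronal]. No other two segments in the inventory coincide on all 7 features. (They do differ in [sonorant], [labial] and [round], which are not among the given features.)

ɣ, w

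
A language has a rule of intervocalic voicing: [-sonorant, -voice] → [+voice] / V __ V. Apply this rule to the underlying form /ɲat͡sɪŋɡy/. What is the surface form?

The only segment in the rule's environment that also matches [-sonorant, -voice] is /t͡s/. Applying [+voice] turns the voiceless alveolar affricate into /d͡z/ (voiced alveolar affricate), giving [ɲad͡zɪŋɡy].

[ɲad͡zɪŋɡy]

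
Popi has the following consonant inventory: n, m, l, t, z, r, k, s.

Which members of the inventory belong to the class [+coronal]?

The [+coronal] segments here are /n, l, t, z, r, s/; the remaining /m, k/ are [-coronal].

n, l, t, z, r, s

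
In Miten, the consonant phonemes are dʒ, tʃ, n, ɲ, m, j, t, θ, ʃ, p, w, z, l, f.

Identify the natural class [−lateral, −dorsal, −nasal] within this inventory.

Eliminate segments failing any feature: /n, m/ are [+nasal]; /ɲ, j, w/ are [+dorsal]; /l/ is [+lateral]. The remaining /dʒ, tʃ, t, θ, ʃ, p, z, f/ satisfy [−lateral], [−dorsal], [−nasal].

dʒ, tʃ, t, θ, ʃ, p, z, f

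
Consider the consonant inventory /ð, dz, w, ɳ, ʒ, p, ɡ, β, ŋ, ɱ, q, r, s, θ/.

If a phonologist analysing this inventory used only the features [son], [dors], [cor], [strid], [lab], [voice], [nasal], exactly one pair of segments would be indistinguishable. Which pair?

/dz/ (voiced alveolar affricate) and /ʒ/ (voiced postalveolar fricative) are both [−sonorant], [−dorsal], [+coronal], [+strident], [−labial], [+voice], [−nasal], so none of the listed features separates them. (They do differ in [continuant], [anterior] and [distributed], which are not among the given features.) Every other pair in the inventory differs on at least one listed feature.

dz, ʒ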